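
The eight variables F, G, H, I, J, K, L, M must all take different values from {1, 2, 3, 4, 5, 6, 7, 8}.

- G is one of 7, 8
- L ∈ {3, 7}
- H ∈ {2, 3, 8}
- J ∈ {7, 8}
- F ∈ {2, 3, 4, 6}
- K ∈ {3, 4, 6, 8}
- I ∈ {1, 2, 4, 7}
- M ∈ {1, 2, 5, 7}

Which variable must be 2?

H

The 8 variables together cover exactly {1, 2, 3, 4, 5, 6, 7, 8} — 8 values for 8 variables — and 5 appears only in M's list, so M = 5.
The 7 still-open variables together cover exactly {1, 2, 3, 4, 6, 7, 8} — 7 values for 7 variables — and 1 appears only in I's list, so I = 1.
G and J share exactly the 2 values {7, 8}; by pigeonhole those values go to them, so strike 7, 8 from H, K, L.
L's domain is down to {3}, so L = 3. So F, H, K can't be 3.
So 2 goes to H.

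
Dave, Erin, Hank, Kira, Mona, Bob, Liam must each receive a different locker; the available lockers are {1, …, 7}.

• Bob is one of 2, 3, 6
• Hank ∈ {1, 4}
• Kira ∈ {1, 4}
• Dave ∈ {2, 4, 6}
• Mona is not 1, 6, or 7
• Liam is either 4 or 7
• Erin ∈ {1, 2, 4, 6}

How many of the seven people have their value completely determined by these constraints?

The 7 variables together cover exactly {1, 2, 3, 4, 5, 6, 7} — 7 values for 7 variables — and 5 appears only in Mona's list, so Mona = 5.
Among the 6 still-open variables, 3 fits only Bob (and all 6 values in {1, 2, 3, 4, 6, 7} must be used), so Bob = 3.
Among the 5 still-open variables, 7 fits only Liam (and all 5 values in {1, 2, 4, 6, 7} must be used), so Liam = 7.
Hank and Kira share exactly the 2 values {1, 4}; by pigeonhole those values go to them, so strike 1, 4 from Dave, Erin.
Determined: Mona=5, Bob=3, Liam=7. The other people each still have more than one consistent value. That makes 3.

3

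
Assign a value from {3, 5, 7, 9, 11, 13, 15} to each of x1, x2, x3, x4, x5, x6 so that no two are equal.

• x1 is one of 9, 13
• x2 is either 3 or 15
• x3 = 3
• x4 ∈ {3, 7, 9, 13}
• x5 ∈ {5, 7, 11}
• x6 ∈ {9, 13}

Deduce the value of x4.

x3 has just one choice, so x3 = 3. Remove 3 from x2, x4.
x2 has just one choice, so x2 = 15.
x1 and x6 between them cover only {9, 13} — a naked pair. Remove those values from x4.
So x4 = 7.

7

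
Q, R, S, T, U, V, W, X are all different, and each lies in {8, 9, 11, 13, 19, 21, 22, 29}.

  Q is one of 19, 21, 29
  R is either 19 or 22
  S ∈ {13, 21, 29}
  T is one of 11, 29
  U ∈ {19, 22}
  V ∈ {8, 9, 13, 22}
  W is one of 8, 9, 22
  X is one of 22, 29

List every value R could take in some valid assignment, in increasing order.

19, 22

The 8 variables together cover exactly {8, 9, 11, 13, 19, 21, 22, 29} — 8 values for 8 variables — and 11 appears only in T's list, so T = 11.
R and U between them cover only {19, 22} — a naked pair. Remove those values from Q, V, W, X.
X has just one choice, so X = 29. Eliminate 29 elsewhere: Q, S.
Q's domain is down to {21}, so Q = 21. Remove 21 from S.
S must be 13 (only option left). Remove 13 from V.
No further eliminations apply; R can still be any of 19, 22.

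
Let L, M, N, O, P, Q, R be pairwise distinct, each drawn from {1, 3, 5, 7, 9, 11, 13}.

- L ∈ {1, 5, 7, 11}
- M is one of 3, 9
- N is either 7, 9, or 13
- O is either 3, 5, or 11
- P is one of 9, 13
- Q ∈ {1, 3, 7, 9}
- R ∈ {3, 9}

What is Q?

The 2 variables M and R are confined to {3, 9}, which locks those values in; drop them from N, O, P, Q.
That leaves P = 13. Remove 13 from N.
N must be 7 (only option left). Remove 7 from L, Q.
So Q = 1.

1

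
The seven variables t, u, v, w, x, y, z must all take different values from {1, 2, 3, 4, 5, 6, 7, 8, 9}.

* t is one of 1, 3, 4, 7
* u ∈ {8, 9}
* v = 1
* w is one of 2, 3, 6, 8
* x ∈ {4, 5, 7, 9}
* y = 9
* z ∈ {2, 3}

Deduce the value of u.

8

v must be 1 (only option left). So t can't be 1.
y has just one choice, so y = 9. Remove 9 from u, x.
So u = 8.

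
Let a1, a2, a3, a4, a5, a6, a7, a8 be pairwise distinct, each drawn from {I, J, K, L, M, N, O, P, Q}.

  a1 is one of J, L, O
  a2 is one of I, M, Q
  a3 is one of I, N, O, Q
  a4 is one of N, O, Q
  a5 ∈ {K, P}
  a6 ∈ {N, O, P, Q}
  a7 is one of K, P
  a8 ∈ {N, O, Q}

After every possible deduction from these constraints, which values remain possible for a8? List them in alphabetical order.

N, O, Q

a5 and a7 share exactly the 2 values {K, P}; by pigeonhole those values go to them, so strike K, P from a6.
a4, a6, a8 share exactly the 3 values {N, O, Q}; by pigeonhole those values go to them, so strike N, O, Q from a1, a2, a3.
a3 must be I (only option left). Strike I from a2.
a2 must be M (only option left).
No further eliminations apply; a8 can still be any of N, O, Q.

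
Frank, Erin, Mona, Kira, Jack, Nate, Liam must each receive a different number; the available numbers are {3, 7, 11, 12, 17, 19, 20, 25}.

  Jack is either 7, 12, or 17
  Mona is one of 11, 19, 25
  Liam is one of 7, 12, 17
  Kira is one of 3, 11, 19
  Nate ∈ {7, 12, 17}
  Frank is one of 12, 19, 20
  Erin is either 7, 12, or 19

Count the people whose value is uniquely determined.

2

The 3 variables Jack, Nate, Liam are confined to {7, 12, 17}, which locks those values in; drop them from Frank, Erin.
Erin must be 19 (only option left). Remove 19 from Frank, Mona, Kira.
Frank has just one choice, so Frank = 20.
Determined: Frank=20, Erin=19. The other people each still have more than one consistent value. That makes 2.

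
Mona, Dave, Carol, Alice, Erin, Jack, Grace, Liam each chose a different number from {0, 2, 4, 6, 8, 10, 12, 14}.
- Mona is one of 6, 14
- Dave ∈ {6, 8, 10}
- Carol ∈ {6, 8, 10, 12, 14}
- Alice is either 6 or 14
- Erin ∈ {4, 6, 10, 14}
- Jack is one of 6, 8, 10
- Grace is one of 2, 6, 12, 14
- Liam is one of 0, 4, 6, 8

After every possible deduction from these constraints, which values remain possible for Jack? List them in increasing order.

The 8 variables draw from only 8 values {0, 2, 4, 6, 8, 10, 12, 14}, so each is used; only Liam can be 0, hence Liam = 0.
The 7 still-open variables together cover exactly {2, 4, 6, 8, 10, 12, 14} — 7 values for 7 variables — and 2 appears only in Grace's list, so Grace = 2.
The 6 still-open variables together cover exactly {4, 6, 8, 10, 12, 14} — 6 values for 6 variables — and 4 appears only in Erin's list, so Erin = 4.
The 5 still-open variables draw from only 5 values {6, 8, 10, 12, 14}, so each is used; only Carol can be 12, hence Carol = 12.
The 2 variables Mona and Alice are confined to {6, 14}, which locks those values in; drop them from Dave, Jack.
No further eliminations apply; Jack can still be any of 8, 10.

8, 10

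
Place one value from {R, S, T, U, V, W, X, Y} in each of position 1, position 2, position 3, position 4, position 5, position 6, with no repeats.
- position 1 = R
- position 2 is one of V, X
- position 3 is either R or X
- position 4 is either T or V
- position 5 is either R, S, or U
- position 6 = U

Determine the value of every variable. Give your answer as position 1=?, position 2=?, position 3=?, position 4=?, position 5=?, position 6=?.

position 1=R, position 2=V, position 3=X, position 4=T, position 5=S, position 6=U

position 1 must be R (only option left). So position 3, position 5 can't be R.
position 3 must be X (only option left). Strike X from position 2.
That leaves position 6 = U. So position 5 can't be U.
That leaves position 2 = V. Eliminate V elsewhere: position 4.
position 4 must be T (only option left).
position 5 has just one choice, so position 5 = S.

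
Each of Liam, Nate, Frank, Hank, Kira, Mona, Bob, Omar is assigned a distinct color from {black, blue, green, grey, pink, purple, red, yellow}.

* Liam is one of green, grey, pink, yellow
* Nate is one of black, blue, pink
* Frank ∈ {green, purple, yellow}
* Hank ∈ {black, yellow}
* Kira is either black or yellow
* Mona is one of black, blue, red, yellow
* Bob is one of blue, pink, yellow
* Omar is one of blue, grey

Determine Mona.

Among the 8 variables, purple fits only Frank (and all 8 values in {black, blue, green, grey, pink, purple, red, yellow} must be used), so Frank = purple.
The 7 still-open variables together cover exactly {black, blue, green, grey, pink, red, yellow} — 7 values for 7 variables — and green appears only in Liam's list, so Liam = green.
The 6 still-open variables together cover exactly {black, blue, grey, pink, red, yellow} — 6 values for 6 variables — and grey appears only in Omar's list, so Omar = grey.
The 5 still-open variables together cover exactly {black, blue, pink, red, yellow} — 5 values for 5 variables — and red appears only in Mona's list, so Mona = red.

red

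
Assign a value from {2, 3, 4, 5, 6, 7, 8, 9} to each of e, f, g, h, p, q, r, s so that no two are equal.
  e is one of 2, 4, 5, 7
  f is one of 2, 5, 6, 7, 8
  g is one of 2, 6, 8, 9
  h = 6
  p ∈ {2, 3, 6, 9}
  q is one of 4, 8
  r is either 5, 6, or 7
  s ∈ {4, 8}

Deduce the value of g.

9

h's domain is down to {6}, so h = 6. Eliminate 6 elsewhere: f, g, p, r.
The 7 still-open variables draw from only 7 values {2, 3, 4, 5, 7, 8, 9}, so each is used; only p can be 3, hence p = 3.
The 6 still-open variables draw from only 6 values {2, 4, 5, 7, 8, 9}, so each is used; only g can be 9, hence g = 9.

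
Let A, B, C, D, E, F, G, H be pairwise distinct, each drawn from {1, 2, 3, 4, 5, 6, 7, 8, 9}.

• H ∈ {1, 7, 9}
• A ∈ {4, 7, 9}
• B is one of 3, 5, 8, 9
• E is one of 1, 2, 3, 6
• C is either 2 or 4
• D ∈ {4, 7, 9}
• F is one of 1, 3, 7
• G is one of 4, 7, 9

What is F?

3

A, D, G between them cover only {4, 7, 9} — a naked triple. Remove those values from B, C, F, H.
C's domain is down to {2}, so C = 2. So E can't be 2.
H has just one choice, so H = 1. Eliminate 1 elsewhere: E, F.
So F = 3.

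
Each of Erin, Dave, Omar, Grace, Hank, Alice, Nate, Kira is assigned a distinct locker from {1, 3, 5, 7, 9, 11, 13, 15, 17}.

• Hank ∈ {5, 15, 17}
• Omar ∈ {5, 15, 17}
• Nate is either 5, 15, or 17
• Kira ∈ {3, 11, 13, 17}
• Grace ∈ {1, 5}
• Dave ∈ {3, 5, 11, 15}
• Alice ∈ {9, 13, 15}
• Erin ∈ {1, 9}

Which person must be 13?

Omar, Hank, Nate between them cover only {5, 15, 17} — a naked triple. Remove those values from Dave, Grace, Alice, Kira.
Grace has just one choice, so Grace = 1. Eliminate 1 elsewhere: Erin.
Erin has just one choice, so Erin = 9. Remove 9 from Alice.
So 13 goes to Alice.

Alice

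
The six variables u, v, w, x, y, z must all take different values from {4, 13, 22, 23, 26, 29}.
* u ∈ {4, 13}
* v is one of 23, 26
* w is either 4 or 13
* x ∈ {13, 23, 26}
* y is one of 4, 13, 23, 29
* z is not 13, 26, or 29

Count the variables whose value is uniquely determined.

Among the 6 variables, 22 fits only z (and all 6 values in {4, 13, 22, 23, 26, 29} must be used), so z = 22.
The 5 still-open variables draw from only 5 values {4, 13, 23, 26, 29}, so each is used; only y can be 29, hence y = 29.
u and w between them cover only {4, 13} — a naked pair. Remove those values from x.
Determined: y=29, z=22. The other variables each still have more than one consistent value. That makes 2.

2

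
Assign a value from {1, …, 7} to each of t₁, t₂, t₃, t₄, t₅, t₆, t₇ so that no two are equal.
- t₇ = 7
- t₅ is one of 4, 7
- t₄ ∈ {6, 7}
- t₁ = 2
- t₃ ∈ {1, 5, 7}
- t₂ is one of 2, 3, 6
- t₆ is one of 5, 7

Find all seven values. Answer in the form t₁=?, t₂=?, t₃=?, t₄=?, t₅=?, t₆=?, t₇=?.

t₁ must be 2 (only option left). So t₂ can't be 2.
t₇ has just one choice, so t₇ = 7. Eliminate 7 elsewhere: t₃, t₄, t₅, t₆.
t₄'s domain is down to {6}, so t₄ = 6. Remove 6 from t₂.
t₅'s domain is down to {4}, so t₅ = 4.
t₆ has just one choice, so t₆ = 5. Eliminate 5 elsewhere: t₃.
t₂ must be 3 (only option left).
t₃'s domain is down to {1}, so t₃ = 1.

t₁=2, t₂=3, t₃=1, t₄=6, t₅=4, t₆=5, t₇=7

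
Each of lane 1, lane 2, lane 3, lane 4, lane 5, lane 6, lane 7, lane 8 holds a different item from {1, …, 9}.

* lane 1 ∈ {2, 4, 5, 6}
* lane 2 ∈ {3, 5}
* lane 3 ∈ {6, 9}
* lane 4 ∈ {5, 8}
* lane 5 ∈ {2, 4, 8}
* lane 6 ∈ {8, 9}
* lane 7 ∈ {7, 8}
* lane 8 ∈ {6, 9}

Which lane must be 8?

lane 6

The 8 variables together cover exactly {2, 3, 4, 5, 6, 7, 8, 9} — 8 values for 8 variables — and 3 appears only in lane 2's list, so lane 2 = 3.
Among the 7 still-open variables, 7 fits only lane 7 (and all 7 values in {2, 4, 5, 6, 7, 8, 9} must be used), so lane 7 = 7.
lane 3 and lane 8 share exactly the 2 values {6, 9}; by pigeonhole those values go to them, so strike 6, 9 from lane 1, lane 6.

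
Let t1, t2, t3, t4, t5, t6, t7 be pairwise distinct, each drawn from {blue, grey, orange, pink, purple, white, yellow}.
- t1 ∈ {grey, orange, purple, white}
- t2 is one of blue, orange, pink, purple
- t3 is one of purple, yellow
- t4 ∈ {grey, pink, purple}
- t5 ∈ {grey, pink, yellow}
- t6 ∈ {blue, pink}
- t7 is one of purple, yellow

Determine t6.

blue

Among the 7 variables, white fits only t1 (and all 7 values in {blue, grey, orange, pink, purple, white, yellow} must be used), so t1 = white.
Among the 6 still-open variables, orange fits only t2 (and all 6 values in {blue, grey, orange, pink, purple, yellow} must be used), so t2 = orange.
Among the 5 still-open variables, blue fits only t6 (and all 5 values in {blue, grey, pink, purple, yellow} must be used), so t6 = blue.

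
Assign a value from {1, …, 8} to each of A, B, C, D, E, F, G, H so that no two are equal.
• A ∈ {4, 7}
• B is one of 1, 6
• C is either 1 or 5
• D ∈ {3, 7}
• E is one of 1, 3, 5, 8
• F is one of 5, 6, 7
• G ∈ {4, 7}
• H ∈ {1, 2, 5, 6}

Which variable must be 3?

Among the 8 variables, 2 fits only H (and all 8 values in {1, 2, 3, 4, 5, 6, 7, 8} must be used), so H = 2.
The 7 still-open variables together cover exactly {1, 3, 4, 5, 6, 7, 8} — 7 values for 7 variables — and 8 appears only in E's list, so E = 8.
The 6 still-open variables draw from only 6 values {1, 3, 4, 5, 6, 7}, so each is used; only D can be 3, hence D = 3.

D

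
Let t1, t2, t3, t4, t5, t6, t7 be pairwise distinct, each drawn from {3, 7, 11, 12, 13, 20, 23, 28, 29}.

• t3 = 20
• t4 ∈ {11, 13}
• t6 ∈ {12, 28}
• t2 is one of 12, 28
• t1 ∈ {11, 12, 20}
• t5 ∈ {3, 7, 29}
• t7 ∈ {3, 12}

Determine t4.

13

t3 has just one choice, so t3 = 20. Eliminate 20 elsewhere: t1.
The 2 variables t2 and t6 are confined to {12, 28}, which locks those values in; drop them from t1, t7.
t1's domain is down to {11}, so t1 = 11. Remove 11 from t4.
So t4 = 13.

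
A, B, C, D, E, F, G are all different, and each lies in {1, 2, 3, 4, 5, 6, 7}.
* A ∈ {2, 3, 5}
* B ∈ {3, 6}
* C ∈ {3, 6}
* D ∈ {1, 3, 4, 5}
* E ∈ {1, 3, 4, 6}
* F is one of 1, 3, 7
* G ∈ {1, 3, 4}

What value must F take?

The 7 variables draw from only 7 values {1, 2, 3, 4, 5, 6, 7}, so each is used; only A can be 2, hence A = 2.
The 6 still-open variables together cover exactly {1, 3, 4, 5, 6, 7} — 6 values for 6 variables — and 5 appears only in D's list, so D = 5.
The 5 still-open variables draw from only 5 values {1, 3, 4, 6, 7}, so each is used; only F can be 7, hence F = 7.

7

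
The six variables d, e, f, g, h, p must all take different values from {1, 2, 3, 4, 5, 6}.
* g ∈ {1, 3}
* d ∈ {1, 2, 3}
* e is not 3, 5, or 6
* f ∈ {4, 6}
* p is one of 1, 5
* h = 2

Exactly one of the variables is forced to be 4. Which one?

h's domain is down to {2}, so h = 2. Remove 2 from d, e.
The 5 still-open variables together cover exactly {1, 3, 4, 5, 6} — 5 values for 5 variables — and 5 appears only in p's list, so p = 5.
Among the 4 still-open variables, 6 fits only f (and all 4 values in {1, 3, 4, 6} must be used), so f = 6.
The 3 still-open variables draw from only 3 values {1, 3, 4}, so each is used; only e can be 4, hence e = 4.

e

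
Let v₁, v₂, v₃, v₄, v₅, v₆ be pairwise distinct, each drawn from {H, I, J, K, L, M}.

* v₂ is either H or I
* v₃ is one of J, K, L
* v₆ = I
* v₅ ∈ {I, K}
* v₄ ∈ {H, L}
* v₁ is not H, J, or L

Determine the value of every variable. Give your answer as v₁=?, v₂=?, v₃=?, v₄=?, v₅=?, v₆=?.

v₁=M, v₂=H, v₃=J, v₄=L, v₅=K, v₆=I

v₆ must be I (only option left). So v₁, v₂, v₅ can't be I.
v₂'s domain is down to {H}, so v₂ = H. Remove H from v₄.
v₄ has just one choice, so v₄ = L. Strike L from v₃.
That leaves v₅ = K. Strike K from v₁, v₃.
That leaves v₁ = M.
That leaves v₃ = J.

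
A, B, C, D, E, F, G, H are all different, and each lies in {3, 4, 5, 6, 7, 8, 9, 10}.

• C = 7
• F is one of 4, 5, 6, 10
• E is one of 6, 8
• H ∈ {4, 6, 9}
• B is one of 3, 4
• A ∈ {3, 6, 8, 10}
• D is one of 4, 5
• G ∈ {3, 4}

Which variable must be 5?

C has just one choice, so C = 7.
The 7 still-open variables draw from only 7 values {3, 4, 5, 6, 8, 9, 10}, so each is used; only H can be 9, hence H = 9.
B and G share exactly the 2 values {3, 4}; by pigeonhole those values go to them, so strike 3, 4 from A, D, F.
So 5 goes to D.

D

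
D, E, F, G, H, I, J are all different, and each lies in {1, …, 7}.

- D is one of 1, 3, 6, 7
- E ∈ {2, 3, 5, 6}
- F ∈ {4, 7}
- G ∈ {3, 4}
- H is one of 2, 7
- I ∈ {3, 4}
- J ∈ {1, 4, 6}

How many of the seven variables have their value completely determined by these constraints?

3

The 7 variables together cover exactly {1, 2, 3, 4, 5, 6, 7} — 7 values for 7 variables — and 5 appears only in E's list, so E = 5.
The 6 still-open variables together cover exactly {1, 2, 3, 4, 6, 7} — 6 values for 6 variables — and 2 appears only in H's list, so H = 2.
The 2 variables G and I are confined to {3, 4}, which locks those values in; drop them from D, F, J.
F must be 7 (only option left). Remove 7 from D.
Determined: E=5, F=7, H=2. The other variables each still have more than one consistent value. That makes 3.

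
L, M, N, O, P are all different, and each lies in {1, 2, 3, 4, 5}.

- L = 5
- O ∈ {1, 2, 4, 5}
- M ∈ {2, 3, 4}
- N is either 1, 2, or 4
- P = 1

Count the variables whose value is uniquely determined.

3

L has just one choice, so L = 5. Remove 5 from O.
P has just one choice, so P = 1. Strike 1 from N, O.
Among the 3 still-open variables, 3 fits only M (and all 3 values in {2, 3, 4} must be used), so M = 3.
Determined: L=5, M=3, P=1. The other variables each still have more than one consistent value. That makes 3.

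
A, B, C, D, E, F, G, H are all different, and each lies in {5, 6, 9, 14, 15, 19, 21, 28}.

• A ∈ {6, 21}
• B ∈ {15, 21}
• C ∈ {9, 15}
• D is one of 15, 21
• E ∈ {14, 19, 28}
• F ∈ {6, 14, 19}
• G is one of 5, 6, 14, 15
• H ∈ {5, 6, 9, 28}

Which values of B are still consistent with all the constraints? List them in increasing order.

15, 21

B and D between them cover only {15, 21} — a naked pair. Remove those values from A, C, G.
A's domain is down to {6}, so A = 6. Eliminate 6 elsewhere: F, G, H.
That leaves C = 9. Remove 9 from H.
No further eliminations apply; B can still be any of 15, 21.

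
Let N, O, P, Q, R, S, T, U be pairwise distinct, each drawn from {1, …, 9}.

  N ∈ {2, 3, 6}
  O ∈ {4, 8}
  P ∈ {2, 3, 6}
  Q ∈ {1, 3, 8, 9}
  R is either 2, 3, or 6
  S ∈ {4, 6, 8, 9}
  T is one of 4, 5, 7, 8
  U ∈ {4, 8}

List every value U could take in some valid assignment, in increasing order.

4, 8

O and U between them cover only {4, 8} — a naked pair. Remove those values from Q, S, T.
The 3 variables N, P, R are confined to {2, 3, 6}, which locks those values in; drop them from Q, S.
That leaves S = 9. So Q can't be 9.
That leaves Q = 1.
No further eliminations apply; U can still be any of 4, 8.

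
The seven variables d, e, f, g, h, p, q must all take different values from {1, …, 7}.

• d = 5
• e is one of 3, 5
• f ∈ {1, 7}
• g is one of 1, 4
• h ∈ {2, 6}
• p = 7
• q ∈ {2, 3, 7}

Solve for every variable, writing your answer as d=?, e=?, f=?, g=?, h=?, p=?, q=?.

d has just one choice, so d = 5. Eliminate 5 elsewhere: e.
e must be 3 (only option left). So q can't be 3.
p has just one choice, so p = 7. Strike 7 from f, q.
That leaves q = 2. Strike 2 from h.
f must be 1 (only option left). Strike 1 from g.
That leaves g = 4.
h must be 6 (only option left).

d=5, e=3, f=1, g=4, h=6, p=7, q=2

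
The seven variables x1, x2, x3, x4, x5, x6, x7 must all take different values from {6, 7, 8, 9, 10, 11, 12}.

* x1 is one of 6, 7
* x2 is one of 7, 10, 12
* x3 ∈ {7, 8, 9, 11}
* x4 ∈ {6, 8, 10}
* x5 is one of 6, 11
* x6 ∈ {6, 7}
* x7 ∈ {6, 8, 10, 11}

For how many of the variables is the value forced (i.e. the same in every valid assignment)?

3

Among the 7 variables, 9 fits only x3 (and all 7 values in {6, 7, 8, 9, 10, 11, 12} must be used), so x3 = 9.
The 6 still-open variables together cover exactly {6, 7, 8, 10, 11, 12} — 6 values for 6 variables — and 12 appears only in x2's list, so x2 = 12.
x1 and x6 share exactly the 2 values {6, 7}; by pigeonhole those values go to them, so strike 6, 7 from x4, x5, x7.
x5 must be 11 (only option left). Eliminate 11 elsewhere: x7.
Determined: x2=12, x3=9, x5=11. The other variables each still have more than one consistent value. That makes 3.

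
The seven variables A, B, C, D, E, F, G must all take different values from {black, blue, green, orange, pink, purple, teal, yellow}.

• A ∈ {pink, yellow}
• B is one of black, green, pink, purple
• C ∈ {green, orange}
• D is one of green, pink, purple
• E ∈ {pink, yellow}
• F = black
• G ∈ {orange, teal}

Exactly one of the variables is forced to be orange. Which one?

F must be black (only option left). Eliminate black elsewhere: B.
The 6 still-open variables together cover exactly {green, orange, pink, purple, teal, yellow} — 6 values for 6 variables — and teal appears only in G's list, so G = teal.
The 5 still-open variables draw from only 5 values {green, orange, pink, purple, yellow}, so each is used; only C can be orange, hence C = orange.

C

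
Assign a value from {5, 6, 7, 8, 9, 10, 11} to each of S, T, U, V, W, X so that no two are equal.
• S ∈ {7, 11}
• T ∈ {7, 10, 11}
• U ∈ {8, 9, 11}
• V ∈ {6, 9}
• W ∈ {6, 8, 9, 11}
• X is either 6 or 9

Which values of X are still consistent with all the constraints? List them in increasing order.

6, 9

The 6 variables together cover exactly {6, 7, 8, 9, 10, 11} — 6 values for 6 variables — and 10 appears only in T's list, so T = 10.
The 5 still-open variables together cover exactly {6, 7, 8, 9, 11} — 5 values for 5 variables — and 7 appears only in S's list, so S = 7.
V and X between them cover only {6, 9} — a naked pair. Remove those values from U, W.
No further eliminations apply; X can still be any of 6, 9.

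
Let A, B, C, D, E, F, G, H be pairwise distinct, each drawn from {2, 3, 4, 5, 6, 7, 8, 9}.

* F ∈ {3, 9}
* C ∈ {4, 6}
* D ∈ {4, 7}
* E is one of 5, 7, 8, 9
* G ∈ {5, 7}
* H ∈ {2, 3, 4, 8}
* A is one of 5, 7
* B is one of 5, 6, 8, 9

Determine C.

6

The 8 variables draw from only 8 values {2, 3, 4, 5, 6, 7, 8, 9}, so each is used; only H can be 2, hence H = 2.
The 7 still-open variables draw from only 7 values {3, 4, 5, 6, 7, 8, 9}, so each is used; only F can be 3, hence F = 3.
A and G share exactly the 2 values {5, 7}; by pigeonhole those values go to them, so strike 5, 7 from B, D, E.
That leaves D = 4. Eliminate 4 elsewhere: C.
So C = 6.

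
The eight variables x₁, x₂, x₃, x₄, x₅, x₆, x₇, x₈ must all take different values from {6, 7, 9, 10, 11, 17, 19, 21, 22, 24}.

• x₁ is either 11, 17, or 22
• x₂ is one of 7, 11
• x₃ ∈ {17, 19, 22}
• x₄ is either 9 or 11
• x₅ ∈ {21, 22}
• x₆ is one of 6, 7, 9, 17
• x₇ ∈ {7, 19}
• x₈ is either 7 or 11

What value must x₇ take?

Among the 8 variables, 6 fits only x₆ (and all 8 values in {6, 7, 9, 11, 17, 19, 21, 22} must be used), so x₆ = 6.
Among the 7 still-open variables, 9 fits only x₄ (and all 7 values in {7, 9, 11, 17, 19, 21, 22} must be used), so x₄ = 9.
The 6 still-open variables draw from only 6 values {7, 11, 17, 19, 21, 22}, so each is used; only x₅ can be 21, hence x₅ = 21.
The 2 variables x₂ and x₈ are confined to {7, 11}, which locks those values in; drop them from x₁, x₇.
So x₇ = 19.

19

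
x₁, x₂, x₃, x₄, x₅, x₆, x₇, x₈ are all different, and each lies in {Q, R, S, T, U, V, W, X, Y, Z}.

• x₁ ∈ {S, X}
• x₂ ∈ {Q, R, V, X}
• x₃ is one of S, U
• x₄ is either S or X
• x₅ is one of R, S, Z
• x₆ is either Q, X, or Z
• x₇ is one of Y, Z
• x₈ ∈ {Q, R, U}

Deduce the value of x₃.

U

The 8 variables draw from only 8 values {Q, R, S, U, V, X, Y, Z}, so each is used; only x₂ can be V, hence x₂ = V.
Among the 7 still-open variables, Y fits only x₇ (and all 7 values in {Q, R, S, U, X, Y, Z} must be used), so x₇ = Y.
x₁ and x₄ share exactly the 2 values {S, X}; by pigeonhole those values go to them, so strike S, X from x₃, x₅, x₆.
So x₃ = U.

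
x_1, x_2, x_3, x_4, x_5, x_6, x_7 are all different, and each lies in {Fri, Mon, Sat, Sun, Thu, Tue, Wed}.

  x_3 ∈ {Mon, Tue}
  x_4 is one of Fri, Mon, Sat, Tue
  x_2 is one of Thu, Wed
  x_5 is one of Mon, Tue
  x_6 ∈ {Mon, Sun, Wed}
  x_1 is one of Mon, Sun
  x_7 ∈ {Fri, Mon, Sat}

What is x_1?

The 7 variables together cover exactly {Fri, Mon, Sat, Sun, Thu, Tue, Wed} — 7 values for 7 variables — and Thu appears only in x_2's list, so x_2 = Thu.
Among the 6 still-open variables, Wed fits only x_6 (and all 6 values in {Fri, Mon, Sat, Sun, Tue, Wed} must be used), so x_6 = Wed.
The 5 still-open variables draw from only 5 values {Fri, Mon, Sat, Sun, Tue}, so each is used; only x_1 can be Sun, hence x_1 = Sun.

Sun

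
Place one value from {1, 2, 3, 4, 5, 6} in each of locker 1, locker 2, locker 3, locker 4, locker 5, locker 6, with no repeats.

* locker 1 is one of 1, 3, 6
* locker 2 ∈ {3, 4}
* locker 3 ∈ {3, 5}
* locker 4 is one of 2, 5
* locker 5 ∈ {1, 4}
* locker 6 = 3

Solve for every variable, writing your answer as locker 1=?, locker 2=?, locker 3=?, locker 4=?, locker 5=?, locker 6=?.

locker 1=6, locker 2=4, locker 3=5, locker 4=2, locker 5=1, locker 6=3

locker 6 has just one choice, so locker 6 = 3. Strike 3 from locker 1, locker 2, locker 3.
locker 2 must be 4 (only option left). Remove 4 from locker 5.
locker 3's domain is down to {5}, so locker 3 = 5. So locker 4 can't be 5.
locker 4 has just one choice, so locker 4 = 2.
That leaves locker 5 = 1. Eliminate 1 elsewhere: locker 1.
locker 1 has just one choice, so locker 1 = 6.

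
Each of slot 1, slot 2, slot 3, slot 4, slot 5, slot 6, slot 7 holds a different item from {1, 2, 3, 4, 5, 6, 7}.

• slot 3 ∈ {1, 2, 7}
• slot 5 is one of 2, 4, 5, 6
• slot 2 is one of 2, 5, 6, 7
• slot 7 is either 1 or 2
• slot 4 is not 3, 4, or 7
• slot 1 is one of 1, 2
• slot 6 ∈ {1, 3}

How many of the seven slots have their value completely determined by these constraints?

3

The 7 variables draw from only 7 values {1, 2, 3, 4, 5, 6, 7}, so each is used; only slot 6 can be 3, hence slot 6 = 3.
The 6 still-open variables together cover exactly {1, 2, 4, 5, 6, 7} — 6 values for 6 variables — and 4 appears only in slot 5's list, so slot 5 = 4.
slot 1 and slot 7 share exactly the 2 values {1, 2}; by pigeonhole those values go to them, so strike 1, 2 from slot 2, slot 3, slot 4.
slot 3 has just one choice, so slot 3 = 7. Remove 7 from slot 2.
Determined: slot 3=7, slot 5=4, slot 6=3. The other slots each still have more than one consistent value. That makes 3.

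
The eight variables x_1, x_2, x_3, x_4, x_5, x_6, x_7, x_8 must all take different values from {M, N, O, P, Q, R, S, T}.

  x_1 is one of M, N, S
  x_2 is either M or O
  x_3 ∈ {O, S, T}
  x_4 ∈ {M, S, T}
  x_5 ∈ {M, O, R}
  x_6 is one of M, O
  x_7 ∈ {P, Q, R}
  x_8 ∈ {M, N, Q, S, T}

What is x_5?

The 8 variables draw from only 8 values {M, N, O, P, Q, R, S, T}, so each is used; only x_7 can be P, hence x_7 = P.
Among the 7 still-open variables, Q fits only x_8 (and all 7 values in {M, N, O, Q, R, S, T} must be used), so x_8 = Q.
The 6 still-open variables together cover exactly {M, N, O, R, S, T} — 6 values for 6 variables — and N appears only in x_1's list, so x_1 = N.
Among the 5 still-open variables, R fits only x_5 (and all 5 values in {M, O, R, S, T} must be used), so x_5 = R.

R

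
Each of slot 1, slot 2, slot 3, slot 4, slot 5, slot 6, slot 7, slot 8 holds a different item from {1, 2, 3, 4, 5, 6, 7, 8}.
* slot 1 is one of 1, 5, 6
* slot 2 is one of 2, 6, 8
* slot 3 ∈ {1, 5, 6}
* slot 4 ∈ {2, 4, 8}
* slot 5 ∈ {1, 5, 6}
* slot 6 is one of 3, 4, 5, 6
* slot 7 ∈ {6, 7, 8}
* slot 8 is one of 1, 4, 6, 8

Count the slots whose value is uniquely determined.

The 8 variables together cover exactly {1, 2, 3, 4, 5, 6, 7, 8} — 8 values for 8 variables — and 3 appears only in slot 6's list, so slot 6 = 3.
Among the 7 still-open variables, 7 fits only slot 7 (and all 7 values in {1, 2, 4, 5, 6, 7, 8} must be used), so slot 7 = 7.
slot 1, slot 3, slot 5 between them cover only {1, 5, 6} — a naked triple. Remove those values from slot 2, slot 8.
Determined: slot 6=3, slot 7=7. The other slots each still have more than one consistent value. That makes 2.

2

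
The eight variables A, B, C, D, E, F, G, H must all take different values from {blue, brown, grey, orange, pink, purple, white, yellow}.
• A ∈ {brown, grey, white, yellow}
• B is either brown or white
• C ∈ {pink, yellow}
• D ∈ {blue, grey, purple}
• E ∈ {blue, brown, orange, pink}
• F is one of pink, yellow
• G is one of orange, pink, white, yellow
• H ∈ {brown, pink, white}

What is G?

Among the 8 variables, purple fits only D (and all 8 values in {blue, brown, grey, orange, pink, purple, white, yellow} must be used), so D = purple.
Among the 7 still-open variables, blue fits only E (and all 7 values in {blue, brown, grey, orange, pink, white, yellow} must be used), so E = blue.
The 6 still-open variables together cover exactly {brown, grey, orange, pink, white, yellow} — 6 values for 6 variables — and grey appears only in A's list, so A = grey.
The 5 still-open variables together cover exactly {brown, orange, pink, white, yellow} — 5 values for 5 variables — and orange appears only in G's list, so G = orange.

orange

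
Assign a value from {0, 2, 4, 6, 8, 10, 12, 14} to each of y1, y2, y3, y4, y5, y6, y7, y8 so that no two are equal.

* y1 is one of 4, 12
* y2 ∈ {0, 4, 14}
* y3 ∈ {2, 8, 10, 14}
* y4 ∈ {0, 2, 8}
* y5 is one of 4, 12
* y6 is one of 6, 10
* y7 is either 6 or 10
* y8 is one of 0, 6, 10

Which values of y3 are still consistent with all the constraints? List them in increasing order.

2, 8

The 2 variables y1 and y5 are confined to {4, 12}, which locks those values in; drop them from y2.
The 2 variables y6 and y7 are confined to {6, 10}, which locks those values in; drop them from y3, y8.
That leaves y8 = 0. Eliminate 0 elsewhere: y2, y4.
y2 must be 14 (only option left). Eliminate 14 elsewhere: y3.
No further eliminations apply; y3 can still be any of 2, 8.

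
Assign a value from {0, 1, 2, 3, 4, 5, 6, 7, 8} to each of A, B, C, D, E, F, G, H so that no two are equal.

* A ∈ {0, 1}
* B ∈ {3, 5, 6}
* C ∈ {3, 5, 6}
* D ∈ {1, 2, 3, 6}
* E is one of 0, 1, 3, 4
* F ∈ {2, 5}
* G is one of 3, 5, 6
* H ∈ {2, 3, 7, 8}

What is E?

The 3 variables B, C, G are confined to {3, 5, 6}, which locks those values in; drop them from D, E, F, H.
That leaves F = 2. So D, H can't be 2.
D's domain is down to {1}, so D = 1. Eliminate 1 elsewhere: A, E.
A has just one choice, so A = 0. Eliminate 0 elsewhere: E.
So E = 4.

4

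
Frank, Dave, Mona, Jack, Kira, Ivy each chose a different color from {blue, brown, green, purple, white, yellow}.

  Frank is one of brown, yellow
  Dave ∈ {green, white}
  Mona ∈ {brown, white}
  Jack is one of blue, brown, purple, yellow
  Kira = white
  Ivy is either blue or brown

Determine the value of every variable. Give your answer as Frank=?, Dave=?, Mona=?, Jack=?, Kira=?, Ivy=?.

Kira's domain is down to {white}, so Kira = white. Strike white from Dave, Mona.
Dave must be green (only option left).
Mona must be brown (only option left). Remove brown from Frank, Jack, Ivy.
Ivy's domain is down to {blue}, so Ivy = blue. Eliminate blue elsewhere: Jack.
That leaves Frank = yellow. Eliminate yellow elsewhere: Jack.
Jack's domain is down to {purple}, so Jack = purple.

Frank=yellow, Dave=green, Mona=brown, Jack=purple, Kira=white, Ivy=blue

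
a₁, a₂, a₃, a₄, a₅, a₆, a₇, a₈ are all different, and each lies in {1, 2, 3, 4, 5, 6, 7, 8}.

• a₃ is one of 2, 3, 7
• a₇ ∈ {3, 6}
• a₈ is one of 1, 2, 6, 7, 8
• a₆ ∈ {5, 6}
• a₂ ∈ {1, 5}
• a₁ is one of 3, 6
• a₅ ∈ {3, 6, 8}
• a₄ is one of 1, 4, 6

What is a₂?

1

Among the 8 variables, 4 fits only a₄ (and all 8 values in {1, 2, 3, 4, 5, 6, 7, 8} must be used), so a₄ = 4.
a₁ and a₇ between them cover only {3, 6} — a naked pair. Remove those values from a₃, a₅, a₆, a₈.
a₅ must be 8 (only option left). Eliminate 8 elsewhere: a₈.
a₆'s domain is down to {5}, so a₆ = 5. Eliminate 5 elsewhere: a₂.
So a₂ = 1.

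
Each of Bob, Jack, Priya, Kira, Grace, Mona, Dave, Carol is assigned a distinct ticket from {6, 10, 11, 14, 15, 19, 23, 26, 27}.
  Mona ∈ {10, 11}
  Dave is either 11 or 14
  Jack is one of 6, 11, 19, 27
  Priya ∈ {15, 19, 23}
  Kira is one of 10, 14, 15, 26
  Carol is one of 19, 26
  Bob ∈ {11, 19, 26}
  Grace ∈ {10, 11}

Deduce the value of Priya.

23

Grace and Mona between them cover only {10, 11} — a naked pair. Remove those values from Bob, Jack, Kira, Dave.
Dave must be 14 (only option left). Strike 14 from Kira.
The 2 variables Bob and Carol are confined to {19, 26}, which locks those values in; drop them from Jack, Priya, Kira.
Kira has just one choice, so Kira = 15. Remove 15 from Priya.
So Priya = 23.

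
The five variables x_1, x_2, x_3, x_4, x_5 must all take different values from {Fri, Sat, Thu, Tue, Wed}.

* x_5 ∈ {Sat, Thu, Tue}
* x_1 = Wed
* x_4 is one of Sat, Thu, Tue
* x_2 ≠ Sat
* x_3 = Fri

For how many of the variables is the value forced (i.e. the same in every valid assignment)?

2

x_1 has just one choice, so x_1 = Wed. Strike Wed from x_2.
x_3 has just one choice, so x_3 = Fri. Eliminate Fri elsewhere: x_2.
Determined: x_1=Wed, x_3=Fri. The other variables each still have more than one consistent value. That makes 2.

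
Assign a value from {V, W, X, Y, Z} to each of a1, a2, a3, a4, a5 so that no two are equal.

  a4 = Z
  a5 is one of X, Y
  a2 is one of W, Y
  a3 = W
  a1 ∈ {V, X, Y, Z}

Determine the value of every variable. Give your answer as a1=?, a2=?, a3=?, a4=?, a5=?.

a1=V, a2=Y, a3=W, a4=Z, a5=X

a3 must be W (only option left). Remove W from a2.
a4 must be Z (only option left). Eliminate Z elsewhere: a1.
That leaves a2 = Y. So a1, a5 can't be Y.
a5 must be X (only option left). So a1 can't be X.
a1's domain is down to {V}, so a1 = V.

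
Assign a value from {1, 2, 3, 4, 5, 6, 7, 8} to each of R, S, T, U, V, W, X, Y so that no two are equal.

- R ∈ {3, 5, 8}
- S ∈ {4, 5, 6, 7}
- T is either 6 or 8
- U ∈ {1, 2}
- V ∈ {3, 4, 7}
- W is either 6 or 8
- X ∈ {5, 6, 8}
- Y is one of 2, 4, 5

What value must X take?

The 8 variables draw from only 8 values {1, 2, 3, 4, 5, 6, 7, 8}, so each is used; only U can be 1, hence U = 1.
The 7 still-open variables draw from only 7 values {2, 3, 4, 5, 6, 7, 8}, so each is used; only Y can be 2, hence Y = 2.
The 2 variables T and W are confined to {6, 8}, which locks those values in; drop them from R, S, X.
So X = 5.

5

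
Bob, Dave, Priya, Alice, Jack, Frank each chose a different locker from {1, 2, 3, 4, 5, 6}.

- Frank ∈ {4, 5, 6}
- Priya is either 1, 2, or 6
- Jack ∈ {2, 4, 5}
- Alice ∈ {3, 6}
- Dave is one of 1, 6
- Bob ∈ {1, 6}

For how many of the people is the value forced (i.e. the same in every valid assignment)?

Among the 6 variables, 3 fits only Alice (and all 6 values in {1, 2, 3, 4, 5, 6} must be used), so Alice = 3.
Bob and Dave between them cover only {1, 6} — a naked pair. Remove those values from Priya, Frank.
Priya must be 2 (only option left). Remove 2 from Jack.
Determined: Priya=2, Alice=3. The other people each still have more than one consistent value. That makes 2.

2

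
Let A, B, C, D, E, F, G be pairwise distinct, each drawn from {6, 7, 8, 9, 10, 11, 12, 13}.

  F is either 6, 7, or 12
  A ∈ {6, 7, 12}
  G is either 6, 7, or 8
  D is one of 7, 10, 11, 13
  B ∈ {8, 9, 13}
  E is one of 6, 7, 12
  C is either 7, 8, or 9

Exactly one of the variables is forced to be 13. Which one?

B

A, E, F between them cover only {6, 7, 12} — a naked triple. Remove those values from C, D, G.
That leaves G = 8. Eliminate 8 elsewhere: B, C.
That leaves C = 9. Strike 9 from B.
So 13 goes to B.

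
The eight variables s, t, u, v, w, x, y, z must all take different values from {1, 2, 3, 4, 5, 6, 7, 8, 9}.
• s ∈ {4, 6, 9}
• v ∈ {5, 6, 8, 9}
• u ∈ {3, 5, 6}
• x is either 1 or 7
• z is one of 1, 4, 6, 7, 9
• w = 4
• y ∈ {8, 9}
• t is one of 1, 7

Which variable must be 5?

w has just one choice, so w = 4. Eliminate 4 elsewhere: s, z.
The 7 still-open variables draw from only 7 values {1, 3, 5, 6, 7, 8, 9}, so each is used; only u can be 3, hence u = 3.
The 6 still-open variables draw from only 6 values {1, 5, 6, 7, 8, 9}, so each is used; only v can be 5, hence v = 5.

v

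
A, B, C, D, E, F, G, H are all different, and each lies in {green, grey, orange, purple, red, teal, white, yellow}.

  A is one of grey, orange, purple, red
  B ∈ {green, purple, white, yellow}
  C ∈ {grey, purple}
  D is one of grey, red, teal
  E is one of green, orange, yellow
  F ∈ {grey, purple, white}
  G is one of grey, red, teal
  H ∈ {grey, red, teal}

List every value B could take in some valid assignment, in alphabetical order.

green, yellow

D, G, H share exactly the 3 values {grey, red, teal}; by pigeonhole those values go to them, so strike grey, red, teal from A, C, F.
C's domain is down to {purple}, so C = purple. Strike purple from A, B, F.
F must be white (only option left). Strike white from B.
That leaves A = orange. Strike orange from E.
No further eliminations apply; B can still be any of green, yellow.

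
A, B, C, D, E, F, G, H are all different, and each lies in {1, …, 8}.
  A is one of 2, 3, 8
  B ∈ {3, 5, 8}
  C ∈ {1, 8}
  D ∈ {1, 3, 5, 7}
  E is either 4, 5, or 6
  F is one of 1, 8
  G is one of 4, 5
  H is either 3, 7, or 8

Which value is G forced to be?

4

Among the 8 variables, 2 fits only A (and all 8 values in {1, 2, 3, 4, 5, 6, 7, 8} must be used), so A = 2.
The 7 still-open variables together cover exactly {1, 3, 4, 5, 6, 7, 8} — 7 values for 7 variables — and 6 appears only in E's list, so E = 6.
Among the 6 still-open variables, 4 fits only G (and all 6 values in {1, 3, 4, 5, 7, 8} must be used), so G = 4.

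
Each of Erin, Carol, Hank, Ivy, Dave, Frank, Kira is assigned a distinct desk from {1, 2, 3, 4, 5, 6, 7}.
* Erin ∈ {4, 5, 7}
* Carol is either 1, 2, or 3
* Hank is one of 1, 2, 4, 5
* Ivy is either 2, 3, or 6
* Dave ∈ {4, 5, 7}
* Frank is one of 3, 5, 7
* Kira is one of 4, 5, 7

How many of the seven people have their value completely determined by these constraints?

2

The 7 variables together cover exactly {1, 2, 3, 4, 5, 6, 7} — 7 values for 7 variables — and 6 appears only in Ivy's list, so Ivy = 6.
Erin, Dave, Kira share exactly the 3 values {4, 5, 7}; by pigeonhole those values go to them, so strike 4, 5, 7 from Hank, Frank.
That leaves Frank = 3. So Carol can't be 3.
Determined: Ivy=6, Frank=3. The other people each still have more than one consistent value. That makes 2.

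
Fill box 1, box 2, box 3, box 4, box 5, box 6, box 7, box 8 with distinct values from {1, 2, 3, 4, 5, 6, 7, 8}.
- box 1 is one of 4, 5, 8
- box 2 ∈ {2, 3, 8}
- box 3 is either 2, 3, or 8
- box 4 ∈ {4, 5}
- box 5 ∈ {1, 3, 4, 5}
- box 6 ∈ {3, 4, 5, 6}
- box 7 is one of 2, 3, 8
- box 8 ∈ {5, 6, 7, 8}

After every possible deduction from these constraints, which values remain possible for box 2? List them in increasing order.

2, 3, 8

The 8 variables together cover exactly {1, 2, 3, 4, 5, 6, 7, 8} — 8 values for 8 variables — and 1 appears only in box 5's list, so box 5 = 1.
Among the 7 still-open variables, 7 fits only box 8 (and all 7 values in {2, 3, 4, 5, 6, 7, 8} must be used), so box 8 = 7.
Among the 6 still-open variables, 6 fits only box 6 (and all 6 values in {2, 3, 4, 5, 6, 8} must be used), so box 6 = 6.
box 2, box 3, box 7 share exactly the 3 values {2, 3, 8}; by pigeonhole those values go to them, so strike 2, 3, 8 from box 1.
No further eliminations apply; box 2 can still be any of 2, 3, 8.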